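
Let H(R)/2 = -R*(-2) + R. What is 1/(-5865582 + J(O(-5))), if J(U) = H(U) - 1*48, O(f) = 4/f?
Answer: -5/29328174 ≈ -1.7048e-7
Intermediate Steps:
H(R) = 6*R (H(R) = 2*(-R*(-2) + R) = 2*(2*R + R) = 2*(3*R) = 6*R)
J(U) = -48 + 6*U (J(U) = 6*U - 1*48 = 6*U - 48 = -48 + 6*U)
1/(-5865582 + J(O(-5))) = 1/(-5865582 + (-48 + 6*(4/(-5)))) = 1/(-5865582 + (-48 + 6*(4*(-⅕)))) = 1/(-5865582 + (-48 + 6*(-⅘))) = 1/(-5865582 + (-48 - 24/5)) = 1/(-5865582 - 264/5) = 1/(-29328174/5) = -5/29328174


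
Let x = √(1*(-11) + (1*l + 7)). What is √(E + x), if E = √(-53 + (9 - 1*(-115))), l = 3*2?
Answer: √(√2 + √71) ≈ 3.1369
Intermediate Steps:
l = 6
E = √71 (E = √(-53 + (9 + 115)) = √(-53 + 124) = √71 ≈ 8.4261)
x = √2 (x = √(1*(-11) + (1*6 + 7)) = √(-11 + (6 + 7)) = √(-11 + 13) = √2 ≈ 1.4142)
√(E + x) = √(√71 + √2) = √(√2 + √71)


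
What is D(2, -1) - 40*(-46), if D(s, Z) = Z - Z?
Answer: 1840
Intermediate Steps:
D(s, Z) = 0
D(2, -1) - 40*(-46) = 0 - 40*(-46) = 0 + 1840 = 1840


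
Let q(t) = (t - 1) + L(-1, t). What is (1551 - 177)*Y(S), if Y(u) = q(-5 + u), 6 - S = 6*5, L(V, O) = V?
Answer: -42594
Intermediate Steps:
q(t) = -2 + t (q(t) = (t - 1) - 1 = (-1 + t) - 1 = -2 + t)
S = -24 (S = 6 - 6*5 = 6 - 1*30 = 6 - 30 = -24)
Y(u) = -7 + u (Y(u) = -2 + (-5 + u) = -7 + u)
(1551 - 177)*Y(S) = (1551 - 177)*(-7 - 24) = 1374*(-31) = -42594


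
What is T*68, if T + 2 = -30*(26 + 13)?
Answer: -79696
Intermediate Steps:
T = -1172 (T = -2 - 30*(26 + 13) = -2 - 30*39 = -2 - 1170 = -1172)
T*68 = -1172*68 = -79696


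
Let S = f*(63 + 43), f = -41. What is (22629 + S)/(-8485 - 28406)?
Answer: -18283/36891 ≈ -0.49559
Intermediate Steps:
S = -4346 (S = -41*(63 + 43) = -41*106 = -4346)
(22629 + S)/(-8485 - 28406) = (22629 - 4346)/(-8485 - 28406) = 18283/(-36891) = 18283*(-1/36891) = -18283/36891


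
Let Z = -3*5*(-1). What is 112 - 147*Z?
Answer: -2093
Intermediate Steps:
Z = 15 (Z = -15*(-1) = 15)
112 - 147*Z = 112 - 147*15 = 112 - 2205 = -2093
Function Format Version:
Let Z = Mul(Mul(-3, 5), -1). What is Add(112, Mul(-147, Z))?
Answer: -2093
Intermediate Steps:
Z = 15 (Z = Mul(-15, -1) = 15)
Add(112, Mul(-147, Z)) = Add(112, Mul(-147, 15)) = Add(112, -2205) = -2093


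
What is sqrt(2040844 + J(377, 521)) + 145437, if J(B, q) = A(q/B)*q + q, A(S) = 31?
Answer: 145437 + 2*sqrt(514379) ≈ 1.4687e+5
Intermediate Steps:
J(B, q) = 32*q (J(B, q) = 31*q + q = 32*q)
sqrt(2040844 + J(377, 521)) + 145437 = sqrt(2040844 + 32*521) + 145437 = sqrt(2040844 + 16672) + 145437 = sqrt(2057516) + 145437 = 2*sqrt(514379) + 145437 = 145437 + 2*sqrt(514379)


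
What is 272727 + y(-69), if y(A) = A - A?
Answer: 272727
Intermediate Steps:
y(A) = 0
272727 + y(-69) = 272727 + 0 = 272727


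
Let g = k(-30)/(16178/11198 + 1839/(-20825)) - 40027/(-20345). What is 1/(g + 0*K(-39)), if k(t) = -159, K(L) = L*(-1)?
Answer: -247515492160/28526990726869 ≈ -0.0086765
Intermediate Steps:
K(L) = -L
g = -28526990726869/247515492160 (g = -159/(16178/11198 + 1839/(-20825)) - 40027/(-20345) = -159/(16178*(1/11198) + 1839*(-1/20825)) - 40027*(-1/20345) = -159/(8089/5599 - 1839/20825) + 3079/1565 = -159/158156864/116599175 + 3079/1565 = -159*116599175/158156864 + 3079/1565 = -18539268825/158156864 + 3079/1565 = -28526990726869/247515492160 ≈ -115.25)
1/(g + 0*K(-39)) = 1/(-28526990726869/247515492160 + 0*(-1*(-39))) = 1/(-28526990726869/247515492160 + 0*39) = 1/(-28526990726869/247515492160 + 0) = 1/(-28526990726869/247515492160) = -247515492160/28526990726869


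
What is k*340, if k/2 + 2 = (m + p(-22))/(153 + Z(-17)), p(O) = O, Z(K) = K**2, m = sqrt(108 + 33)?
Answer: -18120/13 + 20*sqrt(141)/13 ≈ -1375.6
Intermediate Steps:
m = sqrt(141) ≈ 11.874
k = -906/221 + sqrt(141)/221 (k = -4 + 2*((sqrt(141) - 22)/(153 + (-17)**2)) = -4 + 2*((-22 + sqrt(141))/(153 + 289)) = -4 + 2*((-22 + sqrt(141))/442) = -4 + 2*((-22 + sqrt(141))*(1/442)) = -4 + 2*(-11/221 + sqrt(141)/442) = -4 + (-22/221 + sqrt(141)/221) = -906/221 + sqrt(141)/221 ≈ -4.0458)
k*340 = (-906/221 + sqrt(141)/221)*340 = -18120/13 + 20*sqrt(141)/13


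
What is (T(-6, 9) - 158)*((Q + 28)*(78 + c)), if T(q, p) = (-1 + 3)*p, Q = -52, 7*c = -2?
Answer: 261120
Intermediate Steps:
c = -2/7 (c = (⅐)*(-2) = -2/7 ≈ -0.28571)
T(q, p) = 2*p
(T(-6, 9) - 158)*((Q + 28)*(78 + c)) = (2*9 - 158)*((-52 + 28)*(78 - 2/7)) = (18 - 158)*(-24*544/7) = -140*(-13056/7) = 261120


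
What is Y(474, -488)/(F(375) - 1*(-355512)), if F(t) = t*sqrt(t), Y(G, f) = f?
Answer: -57829952/42112015923 + 305000*sqrt(15)/42112015923 ≈ -0.0013452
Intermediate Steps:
F(t) = t**(3/2)
Y(474, -488)/(F(375) - 1*(-355512)) = -488/(375**(3/2) - 1*(-355512)) = -488/(1875*sqrt(15) + 355512) = -488/(355512 + 1875*sqrt(15))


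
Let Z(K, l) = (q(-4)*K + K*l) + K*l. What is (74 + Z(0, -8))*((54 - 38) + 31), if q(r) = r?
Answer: 3478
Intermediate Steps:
Z(K, l) = -4*K + 2*K*l (Z(K, l) = (-4*K + K*l) + K*l = -4*K + 2*K*l)
(74 + Z(0, -8))*((54 - 38) + 31) = (74 + 2*0*(-2 - 8))*((54 - 38) + 31) = (74 + 2*0*(-10))*(16 + 31) = (74 + 0)*47 = 74*47 = 3478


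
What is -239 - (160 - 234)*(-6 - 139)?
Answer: -10969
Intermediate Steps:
-239 - (160 - 234)*(-6 - 139) = -239 - (-74)*(-145) = -239 - 1*10730 = -239 - 10730 = -10969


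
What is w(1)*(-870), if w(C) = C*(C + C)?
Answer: -1740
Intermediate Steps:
w(C) = 2*C² (w(C) = C*(2*C) = 2*C²)
w(1)*(-870) = (2*1²)*(-870) = (2*1)*(-870) = 2*(-870) = -1740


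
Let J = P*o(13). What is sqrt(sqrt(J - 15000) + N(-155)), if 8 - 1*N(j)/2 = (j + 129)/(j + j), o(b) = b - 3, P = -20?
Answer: sqrt(380370 + 480500*I*sqrt(38))/155 ≈ 8.3706 + 7.3644*I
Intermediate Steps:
o(b) = -3 + b
J = -200 (J = -20*(-3 + 13) = -20*10 = -200)
N(j) = 16 - (129 + j)/j (N(j) = 16 - 2*(j + 129)/(j + j) = 16 - 2*(129 + j)/(2*j) = 16 - 2*(129 + j)*1/(2*j) = 16 - (129 + j)/j)
sqrt(sqrt(J - 15000) + N(-155)) = sqrt(sqrt(-200 - 15000) + (15 - 129/(-155))) = sqrt(sqrt(-15200) + (15 - 129*(-1/155))) = sqrt(20*I*sqrt(38) + (15 + 129/155)) = sqrt(20*I*sqrt(38) + 2454/155) = sqrt(2454/155 + 20*I*sqrt(38))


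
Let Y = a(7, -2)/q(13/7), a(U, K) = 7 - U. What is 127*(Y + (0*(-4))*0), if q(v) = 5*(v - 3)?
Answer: 0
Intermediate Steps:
q(v) = -15 + 5*v (q(v) = 5*(-3 + v) = -15 + 5*v)
Y = 0 (Y = (7 - 1*7)/(-15 + 5*(13/7)) = (7 - 7)/(-15 + 5*(13*(⅐))) = 0/(-15 + 5*(13/7)) = 0/(-15 + 65/7) = 0/(-40/7) = 0*(-7/40) = 0)
127*(Y + (0*(-4))*0) = 127*(0 + (0*(-4))*0) = 127*(0 + 0*0) = 127*(0 + 0) = 127*0 = 0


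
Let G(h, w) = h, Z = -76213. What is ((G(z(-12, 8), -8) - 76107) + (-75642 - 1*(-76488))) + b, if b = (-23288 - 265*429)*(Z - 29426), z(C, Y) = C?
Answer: 14469615474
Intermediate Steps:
b = 14469690747 (b = (-23288 - 265*429)*(-76213 - 29426) = (-23288 - 113685)*(-105639) = -136973*(-105639) = 14469690747)
((G(z(-12, 8), -8) - 76107) + (-75642 - 1*(-76488))) + b = ((-12 - 76107) + (-75642 - 1*(-76488))) + 14469690747 = (-76119 + (-75642 + 76488)) + 14469690747 = (-76119 + 846) + 14469690747 = -75273 + 14469690747 = 14469615474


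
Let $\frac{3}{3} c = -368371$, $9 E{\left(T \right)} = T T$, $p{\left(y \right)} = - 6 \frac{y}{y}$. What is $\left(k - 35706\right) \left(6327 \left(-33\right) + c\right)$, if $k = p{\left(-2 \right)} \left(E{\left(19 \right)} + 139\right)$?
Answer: $\frac{63685209404}{3} \approx 2.1228 \cdot 10^{10}$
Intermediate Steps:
$p{\left(y \right)} = -6$ ($p{\left(y \right)} = \left(-6\right) 1 = -6$)
$E{\left(T \right)} = \frac{T^{2}}{9}$ ($E{\left(T \right)} = \frac{T T}{9} = \frac{T^{2}}{9}$)
$c = -368371$
$k = - \frac{3224}{3}$ ($k = - 6 \left(\frac{19^{2}}{9} + 139\right) = - 6 \left(\frac{1}{9} \cdot 361 + 139\right) = - 6 \left(\frac{361}{9} + 139\right) = \left(-6\right) \frac{1612}{9} = - \frac{3224}{3} \approx -1074.7$)
$\left(k - 35706\right) \left(6327 \left(-33\right) + c\right) = \left(- \frac{3224}{3} - 35706\right) \left(6327 \left(-33\right) - 368371\right) = - \frac{110342 \left(-208791 - 368371\right)}{3} = \left(- \frac{110342}{3}\right) \left(-577162\right) = \frac{63685209404}{3}$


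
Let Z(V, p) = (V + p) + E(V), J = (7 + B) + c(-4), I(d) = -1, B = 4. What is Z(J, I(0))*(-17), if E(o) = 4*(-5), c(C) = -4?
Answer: 238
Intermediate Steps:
E(o) = -20
J = 7 (J = (7 + 4) - 4 = 11 - 4 = 7)
Z(V, p) = -20 + V + p (Z(V, p) = (V + p) - 20 = -20 + V + p)
Z(J, I(0))*(-17) = (-20 + 7 - 1)*(-17) = -14*(-17) = 238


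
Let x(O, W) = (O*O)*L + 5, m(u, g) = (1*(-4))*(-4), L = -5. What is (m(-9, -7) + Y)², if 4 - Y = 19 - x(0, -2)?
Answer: 36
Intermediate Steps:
m(u, g) = 16 (m(u, g) = -4*(-4) = 16)
x(O, W) = 5 - 5*O² (x(O, W) = (O*O)*(-5) + 5 = O²*(-5) + 5 = -5*O² + 5 = 5 - 5*O²)
Y = -10 (Y = 4 - (19 - (5 - 5*0²)) = 4 - (19 - (5 - 5*0)) = 4 - (19 - (5 + 0)) = 4 - (19 - 1*5) = 4 - (19 - 5) = 4 - 1*14 = 4 - 14 = -10)
(m(-9, -7) + Y)² = (16 - 10)² = 6² = 36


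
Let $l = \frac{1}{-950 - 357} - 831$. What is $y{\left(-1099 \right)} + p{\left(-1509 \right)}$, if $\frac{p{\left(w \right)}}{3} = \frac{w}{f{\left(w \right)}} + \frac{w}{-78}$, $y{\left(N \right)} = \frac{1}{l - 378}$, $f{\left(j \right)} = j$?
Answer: $\frac{1253843143}{20542132} \approx 61.038$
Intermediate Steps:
$l = - \frac{1086118}{1307}$ ($l = \frac{1}{-1307} - 831 = - \frac{1}{1307} - 831 = - \frac{1086118}{1307} \approx -831.0$)
$y{\left(N \right)} = - \frac{1307}{1580164}$ ($y{\left(N \right)} = \frac{1}{- \frac{1086118}{1307} - 378} = \frac{1}{- \frac{1580164}{1307}} = - \frac{1307}{1580164}$)
$p{\left(w \right)} = 3 - \frac{w}{26}$ ($p{\left(w \right)} = 3 \left(\frac{w}{w} + \frac{w}{-78}\right) = 3 \left(1 + w \left(- \frac{1}{78}\right)\right) = 3 \left(1 - \frac{w}{78}\right) = 3 - \frac{w}{26}$)
$y{\left(-1099 \right)} + p{\left(-1509 \right)} = - \frac{1307}{1580164} + \left(3 - - \frac{1509}{26}\right) = - \frac{1307}{1580164} + \left(3 + \frac{1509}{26}\right) = - \frac{1307}{1580164} + \frac{1587}{26} = \frac{1253843143}{20542132}$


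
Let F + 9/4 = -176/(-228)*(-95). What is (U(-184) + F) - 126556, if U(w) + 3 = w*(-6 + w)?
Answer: -1100095/12 ≈ -91675.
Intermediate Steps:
F = -907/12 (F = -9/4 - 176/(-228)*(-95) = -9/4 - 176*(-1/228)*(-95) = -9/4 + (44/57)*(-95) = -9/4 - 220/3 = -907/12 ≈ -75.583)
U(w) = -3 + w*(-6 + w)
(U(-184) + F) - 126556 = ((-3 + (-184)**2 - 6*(-184)) - 907/12) - 126556 = ((-3 + 33856 + 1104) - 907/12) - 126556 = (34957 - 907/12) - 126556 = 418577/12 - 126556 = -1100095/12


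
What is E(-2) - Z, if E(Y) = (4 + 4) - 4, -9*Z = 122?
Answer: 158/9 ≈ 17.556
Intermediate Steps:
Z = -122/9 (Z = -1/9*122 = -122/9 ≈ -13.556)
E(Y) = 4 (E(Y) = 8 - 4 = 4)
E(-2) - Z = 4 - 1*(-122/9) = 4 + 122/9 = 158/9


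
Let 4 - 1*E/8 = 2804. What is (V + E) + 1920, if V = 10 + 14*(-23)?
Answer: -20792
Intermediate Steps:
E = -22400 (E = 32 - 8*2804 = 32 - 22432 = -22400)
V = -312 (V = 10 - 322 = -312)
(V + E) + 1920 = (-312 - 22400) + 1920 = -22712 + 1920 = -20792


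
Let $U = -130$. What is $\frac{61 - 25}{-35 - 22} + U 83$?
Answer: $- \frac{205022}{19} \approx -10791.0$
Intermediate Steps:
$\frac{61 - 25}{-35 - 22} + U 83 = \frac{61 - 25}{-35 - 22} - 10790 = \frac{36}{-57} - 10790 = 36 \left(- \frac{1}{57}\right) - 10790 = - \frac{12}{19} - 10790 = - \frac{205022}{19}$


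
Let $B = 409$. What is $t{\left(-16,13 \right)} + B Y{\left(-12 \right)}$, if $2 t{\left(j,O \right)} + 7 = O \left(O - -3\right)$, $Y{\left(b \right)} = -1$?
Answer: $- \frac{617}{2} \approx -308.5$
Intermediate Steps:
$t{\left(j,O \right)} = - \frac{7}{2} + \frac{O \left(3 + O\right)}{2}$ ($t{\left(j,O \right)} = - \frac{7}{2} + \frac{O \left(O - -3\right)}{2} = - \frac{7}{2} + \frac{O \left(O + 3\right)}{2} = - \frac{7}{2} + \frac{O \left(3 + O\right)}{2}$)
$t{\left(-16,13 \right)} + B Y{\left(-12 \right)} = \left(- \frac{7}{2} + \frac{13^{2}}{2} + \frac{3}{2} \cdot 13\right) + 409 \left(-1\right) = \left(- \frac{7}{2} + \frac{1}{2} \cdot 169 + \frac{39}{2}\right) - 409 = \left(- \frac{7}{2} + \frac{169}{2} + \frac{39}{2}\right) - 409 = \frac{201}{2} - 409 = - \frac{617}{2}$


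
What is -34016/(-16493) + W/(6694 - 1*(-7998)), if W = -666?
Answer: 244389367/121157578 ≈ 2.0171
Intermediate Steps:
-34016/(-16493) + W/(6694 - 1*(-7998)) = -34016/(-16493) - 666/(6694 - 1*(-7998)) = -34016*(-1/16493) - 666/(6694 + 7998) = 34016/16493 - 666/14692 = 34016/16493 - 666*1/14692 = 34016/16493 - 333/7346 = 244389367/121157578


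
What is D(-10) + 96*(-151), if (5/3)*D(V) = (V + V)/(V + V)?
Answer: -72477/5 ≈ -14495.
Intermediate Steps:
D(V) = ⅗ (D(V) = 3*((V + V)/(V + V))/5 = 3*((2*V)/((2*V)))/5 = 3*((2*V)*(1/(2*V)))/5 = (⅗)*1 = ⅗)
D(-10) + 96*(-151) = ⅗ + 96*(-151) = ⅗ - 14496 = -72477/5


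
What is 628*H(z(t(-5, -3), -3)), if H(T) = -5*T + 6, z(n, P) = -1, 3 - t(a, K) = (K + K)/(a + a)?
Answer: 6908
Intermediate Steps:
t(a, K) = 3 - K/a (t(a, K) = 3 - (K + K)/(a + a) = 3 - 2*K/(2*a) = 3 - 2*K*1/(2*a) = 3 - K/a)
H(T) = 6 - 5*T
628*H(z(t(-5, -3), -3)) = 628*(6 - 5*(-1)) = 628*(6 + 5) = 628*11 = 6908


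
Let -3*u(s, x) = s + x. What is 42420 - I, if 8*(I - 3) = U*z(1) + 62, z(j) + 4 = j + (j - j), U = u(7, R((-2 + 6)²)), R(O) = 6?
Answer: 339261/8 ≈ 42408.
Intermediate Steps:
u(s, x) = -s/3 - x/3 (u(s, x) = -(s + x)/3 = -s/3 - x/3)
U = -13/3 (U = -⅓*7 - ⅓*6 = -7/3 - 2 = -13/3 ≈ -4.3333)
z(j) = -4 + j (z(j) = -4 + (j + (j - j)) = -4 + (j + 0) = -4 + j)
I = 99/8 (I = 3 + (-13*(-4 + 1)/3 + 62)/8 = 3 + (-13/3*(-3) + 62)/8 = 3 + (13 + 62)/8 = 3 + (⅛)*75 = 3 + 75/8 = 99/8 ≈ 12.375)
42420 - I = 42420 - 1*99/8 = 42420 - 99/8 = 339261/8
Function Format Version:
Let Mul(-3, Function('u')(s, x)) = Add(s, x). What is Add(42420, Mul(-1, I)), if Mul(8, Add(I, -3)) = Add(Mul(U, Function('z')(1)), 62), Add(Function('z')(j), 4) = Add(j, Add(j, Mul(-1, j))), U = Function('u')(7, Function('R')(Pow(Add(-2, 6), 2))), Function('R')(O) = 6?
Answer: Rational(339261, 8) ≈ 42408.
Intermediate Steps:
Function('u')(s, x) = Add(Mul(Rational(-1, 3), s), Mul(Rational(-1, 3), x)) (Function('u')(s, x) = Mul(Rational(-1, 3), Add(s, x)) = Add(Mul(Rational(-1, 3), s), Mul(Rational(-1, 3), x)))
U = Rational(-13, 3) (U = Add(Mul(Rational(-1, 3), 7), Mul(Rational(-1, 3), 6)) = Add(Rational(-7, 3), -2) = Rational(-13, 3) ≈ -4.3333)
Function('z')(j) = Add(-4, j) (Function('z')(j) = Add(-4, Add(j, Add(j, Mul(-1, j)))) = Add(-4, Add(j, 0)) = Add(-4, j))
I = Rational(99, 8) (I = Add(3, Mul(Rational(1, 8), Add(Mul(Rational(-13, 3), Add(-4, 1)), 62))) = Add(3, Mul(Rational(1, 8), Add(Mul(Rational(-13, 3), -3), 62))) = Add(3, Mul(Rational(1, 8), Add(13, 62))) = Add(3, Mul(Rational(1, 8), 75)) = Add(3, Rational(75, 8)) = Rational(99, 8) ≈ 12.375)
Add(42420, Mul(-1, I)) = Add(42420, Mul(-1, Rational(99, 8))) = Add(42420, Rational(-99, 8)) = Rational(339261, 8)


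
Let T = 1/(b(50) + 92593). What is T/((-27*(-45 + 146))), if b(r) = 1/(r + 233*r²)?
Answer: -582550/147094522215777 ≈ -3.9604e-9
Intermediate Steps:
T = 582550/53940052151 (T = 1/(1/(50*(1 + 233*50)) + 92593) = 1/(1/(50*(1 + 11650)) + 92593) = 1/((1/50)/11651 + 92593) = 1/((1/50)*(1/11651) + 92593) = 1/(1/582550 + 92593) = 1/(53940052151/582550) = 582550/53940052151 ≈ 1.0800e-5)
T/((-27*(-45 + 146))) = 582550/(53940052151*((-27*(-45 + 146)))) = 582550/(53940052151*((-27*101))) = (582550/53940052151)/(-2727) = (582550/53940052151)*(-1/2727) = -582550/147094522215777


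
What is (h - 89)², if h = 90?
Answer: 1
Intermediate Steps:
(h - 89)² = (90 - 89)² = 1² = 1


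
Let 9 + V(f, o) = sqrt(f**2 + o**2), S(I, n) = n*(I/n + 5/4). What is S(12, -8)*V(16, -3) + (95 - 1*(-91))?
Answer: 168 + 2*sqrt(265) ≈ 200.56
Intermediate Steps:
S(I, n) = n*(5/4 + I/n) (S(I, n) = n*(I/n + 5*(1/4)) = n*(I/n + 5/4) = n*(5/4 + I/n))
V(f, o) = -9 + sqrt(f**2 + o**2)
S(12, -8)*V(16, -3) + (95 - 1*(-91)) = (12 + (5/4)*(-8))*(-9 + sqrt(16**2 + (-3)**2)) + (95 - 1*(-91)) = (12 - 10)*(-9 + sqrt(256 + 9)) + (95 + 91) = 2*(-9 + sqrt(265)) + 186 = (-18 + 2*sqrt(265)) + 186 = 168 + 2*sqrt(265)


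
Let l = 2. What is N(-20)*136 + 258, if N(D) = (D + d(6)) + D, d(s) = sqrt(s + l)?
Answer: -5182 + 272*sqrt(2) ≈ -4797.3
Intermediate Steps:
d(s) = sqrt(2 + s) (d(s) = sqrt(s + 2) = sqrt(2 + s))
N(D) = 2*D + 2*sqrt(2) (N(D) = (D + sqrt(2 + 6)) + D = (D + sqrt(8)) + D = (D + 2*sqrt(2)) + D = 2*D + 2*sqrt(2))
N(-20)*136 + 258 = (2*(-20) + 2*sqrt(2))*136 + 258 = (-40 + 2*sqrt(2))*136 + 258 = (-5440 + 272*sqrt(2)) + 258 = -5182 + 272*sqrt(2)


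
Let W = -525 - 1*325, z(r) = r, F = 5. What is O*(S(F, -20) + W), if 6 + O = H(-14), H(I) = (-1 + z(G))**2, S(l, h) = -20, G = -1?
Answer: 1740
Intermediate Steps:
H(I) = 4 (H(I) = (-1 - 1)**2 = (-2)**2 = 4)
O = -2 (O = -6 + 4 = -2)
W = -850 (W = -525 - 325 = -850)
O*(S(F, -20) + W) = -2*(-20 - 850) = -2*(-870) = 1740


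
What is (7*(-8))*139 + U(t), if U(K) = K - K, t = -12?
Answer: -7784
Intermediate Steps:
U(K) = 0
(7*(-8))*139 + U(t) = (7*(-8))*139 + 0 = -56*139 + 0 = -7784 + 0 = -7784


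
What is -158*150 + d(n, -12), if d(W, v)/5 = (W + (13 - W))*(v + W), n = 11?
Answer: -23765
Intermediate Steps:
d(W, v) = 65*W + 65*v (d(W, v) = 5*((W + (13 - W))*(v + W)) = 5*(13*(W + v)) = 5*(13*W + 13*v) = 65*W + 65*v)
-158*150 + d(n, -12) = -158*150 + (65*11 + 65*(-12)) = -23700 + (715 - 780) = -23700 - 65 = -23765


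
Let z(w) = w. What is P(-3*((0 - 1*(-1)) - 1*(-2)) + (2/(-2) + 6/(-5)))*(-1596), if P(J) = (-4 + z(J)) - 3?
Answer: 145236/5 ≈ 29047.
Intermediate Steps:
P(J) = -7 + J (P(J) = (-4 + J) - 3 = -7 + J)
P(-3*((0 - 1*(-1)) - 1*(-2)) + (2/(-2) + 6/(-5)))*(-1596) = (-7 + (-3*((0 - 1*(-1)) - 1*(-2)) + (2/(-2) + 6/(-5))))*(-1596) = (-7 + (-3*((0 + 1) + 2) + (2*(-1/2) + 6*(-1/5))))*(-1596) = (-7 + (-3*(1 + 2) + (-1 - 6/5)))*(-1596) = (-7 + (-3*3 - 11/5))*(-1596) = (-7 + (-9 - 11/5))*(-1596) = (-7 - 56/5)*(-1596) = -91/5*(-1596) = 145236/5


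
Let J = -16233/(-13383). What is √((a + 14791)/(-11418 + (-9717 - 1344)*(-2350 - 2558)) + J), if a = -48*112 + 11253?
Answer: √1975871807366863043085/40354183695 ≈ 1.1015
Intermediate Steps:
J = 5411/4461 (J = -16233*(-1/13383) = 5411/4461 ≈ 1.2130)
a = 5877 (a = -5376 + 11253 = 5877)
√((a + 14791)/(-11418 + (-9717 - 1344)*(-2350 - 2558)) + J) = √((5877 + 14791)/(-11418 + (-9717 - 1344)*(-2350 - 2558)) + 5411/4461) = √(20668/(-11418 - 11061*(-4908)) + 5411/4461) = √(20668/(-11418 + 54287388) + 5411/4461) = √(20668/54275970 + 5411/4461) = √(20668*(1/54275970) + 5411/4461) = √(10334/27137985 + 5411/4461) = √(48963245603/40354183695) = √1975871807366863043085/40354183695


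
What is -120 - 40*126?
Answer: -5160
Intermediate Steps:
-120 - 40*126 = -120 - 5040 = -5160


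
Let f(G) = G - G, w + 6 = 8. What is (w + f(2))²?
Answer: 4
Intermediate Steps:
w = 2 (w = -6 + 8 = 2)
f(G) = 0
(w + f(2))² = (2 + 0)² = 2² = 4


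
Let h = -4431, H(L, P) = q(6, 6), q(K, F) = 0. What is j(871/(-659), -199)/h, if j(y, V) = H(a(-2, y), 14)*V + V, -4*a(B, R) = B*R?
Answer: 199/4431 ≈ 0.044911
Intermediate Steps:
a(B, R) = -B*R/4
H(L, P) = 0
j(y, V) = V (j(y, V) = 0*V + V = 0 + V = V)
j(871/(-659), -199)/h = -199/(-4431) = -199*(-1/4431) = 199/4431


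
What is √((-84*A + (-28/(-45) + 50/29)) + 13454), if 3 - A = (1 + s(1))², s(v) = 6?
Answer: 2*√819360635/435 ≈ 131.61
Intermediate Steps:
A = -46 (A = 3 - (1 + 6)² = 3 - 1*7² = 3 - 1*49 = 3 - 49 = -46)
√((-84*A + (-28/(-45) + 50/29)) + 13454) = √((-84*(-46) + (-28/(-45) + 50/29)) + 13454) = √((3864 + (-28*(-1/45) + 50*(1/29))) + 13454) = √((3864 + (28/45 + 50/29)) + 13454) = √((3864 + 3062/1305) + 13454) = √(5045582/1305 + 13454) = √(22603052/1305) = 2*√819360635/435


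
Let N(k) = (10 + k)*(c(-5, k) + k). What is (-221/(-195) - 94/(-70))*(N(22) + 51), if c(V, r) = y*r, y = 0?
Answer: 39260/21 ≈ 1869.5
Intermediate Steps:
c(V, r) = 0 (c(V, r) = 0*r = 0)
N(k) = k*(10 + k) (N(k) = (10 + k)*(0 + k) = (10 + k)*k = k*(10 + k))
(-221/(-195) - 94/(-70))*(N(22) + 51) = (-221/(-195) - 94/(-70))*(22*(10 + 22) + 51) = (-221*(-1/195) - 94*(-1/70))*(22*32 + 51) = (17/15 + 47/35)*(704 + 51) = (52/21)*755 = 39260/21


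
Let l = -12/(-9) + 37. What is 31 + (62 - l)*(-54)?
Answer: -1247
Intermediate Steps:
l = 115/3 (l = -12*(-1/9) + 37 = 4/3 + 37 = 115/3 ≈ 38.333)
31 + (62 - l)*(-54) = 31 + (62 - 1*115/3)*(-54) = 31 + (62 - 115/3)*(-54) = 31 + (71/3)*(-54) = 31 - 1278 = -1247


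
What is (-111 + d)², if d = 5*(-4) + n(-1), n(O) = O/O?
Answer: 16900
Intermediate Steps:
n(O) = 1
d = -19 (d = 5*(-4) + 1 = -20 + 1 = -19)
(-111 + d)² = (-111 - 19)² = (-130)² = 16900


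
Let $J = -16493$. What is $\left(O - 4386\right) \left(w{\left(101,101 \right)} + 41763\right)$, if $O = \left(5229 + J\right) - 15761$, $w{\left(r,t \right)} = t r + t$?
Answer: $-1635413715$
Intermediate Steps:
$w{\left(r,t \right)} = t + r t$ ($w{\left(r,t \right)} = r t + t = t + r t$)
$O = -27025$ ($O = \left(5229 - 16493\right) - 15761 = -11264 - 15761 = -27025$)
$\left(O - 4386\right) \left(w{\left(101,101 \right)} + 41763\right) = \left(-27025 - 4386\right) \left(101 \left(1 + 101\right) + 41763\right) = - 31411 \left(101 \cdot 102 + 41763\right) = - 31411 \left(10302 + 41763\right) = \left(-31411\right) 52065 = -1635413715$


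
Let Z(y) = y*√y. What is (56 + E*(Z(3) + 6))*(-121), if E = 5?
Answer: -10406 - 1815*√3 ≈ -13550.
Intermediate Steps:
Z(y) = y^(3/2)
(56 + E*(Z(3) + 6))*(-121) = (56 + 5*(3^(3/2) + 6))*(-121) = (56 + 5*(3*√3 + 6))*(-121) = (56 + 5*(6 + 3*√3))*(-121) = (56 + (30 + 15*√3))*(-121) = (86 + 15*√3)*(-121) = -10406 - 1815*√3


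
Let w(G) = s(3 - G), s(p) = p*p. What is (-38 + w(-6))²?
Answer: 1849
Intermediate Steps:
s(p) = p²
w(G) = (3 - G)²
(-38 + w(-6))² = (-38 + (-3 - 6)²)² = (-38 + (-9)²)² = (-38 + 81)² = 43² = 1849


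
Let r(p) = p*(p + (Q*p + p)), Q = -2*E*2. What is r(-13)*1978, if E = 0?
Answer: 668564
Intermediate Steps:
Q = 0 (Q = -2*0*2 = 0*2 = 0)
r(p) = 2*p² (r(p) = p*(p + (0*p + p)) = p*(p + (0 + p)) = p*(p + p) = p*(2*p) = 2*p²)
r(-13)*1978 = (2*(-13)²)*1978 = (2*169)*1978 = 338*1978 = 668564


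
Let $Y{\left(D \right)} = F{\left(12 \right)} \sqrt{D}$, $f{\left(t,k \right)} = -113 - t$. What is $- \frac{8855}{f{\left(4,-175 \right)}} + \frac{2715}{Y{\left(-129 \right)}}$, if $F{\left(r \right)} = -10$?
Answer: $\frac{8855}{117} + \frac{181 i \sqrt{129}}{86} \approx 75.684 + 23.904 i$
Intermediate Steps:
$Y{\left(D \right)} = - 10 \sqrt{D}$
$- \frac{8855}{f{\left(4,-175 \right)}} + \frac{2715}{Y{\left(-129 \right)}} = - \frac{8855}{-113 - 4} + \frac{2715}{\left(-10\right) \sqrt{-129}} = - \frac{8855}{-113 - 4} + \frac{2715}{\left(-10\right) i \sqrt{129}} = - \frac{8855}{-117} + \frac{2715}{\left(-10\right) i \sqrt{129}} = \left(-8855\right) \left(- \frac{1}{117}\right) + 2715 \frac{i \sqrt{129}}{1290} = \frac{8855}{117} + \frac{181 i \sqrt{129}}{86}$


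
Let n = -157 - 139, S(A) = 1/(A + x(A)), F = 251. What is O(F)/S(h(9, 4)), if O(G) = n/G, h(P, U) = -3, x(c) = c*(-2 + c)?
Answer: -3552/251 ≈ -14.151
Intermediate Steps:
S(A) = 1/(A + A*(-2 + A))
n = -296
O(G) = -296/G
O(F)/S(h(9, 4)) = (-296/251)/((1/((-3)*(-1 - 3)))) = (-296*1/251)/((-⅓/(-4))) = -296/(251*((-⅓*(-¼)))) = -296/(251*1/12) = -296/251*12 = -3552/251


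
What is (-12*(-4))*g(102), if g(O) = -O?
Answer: -4896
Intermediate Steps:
(-12*(-4))*g(102) = (-12*(-4))*(-1*102) = 48*(-102) = -4896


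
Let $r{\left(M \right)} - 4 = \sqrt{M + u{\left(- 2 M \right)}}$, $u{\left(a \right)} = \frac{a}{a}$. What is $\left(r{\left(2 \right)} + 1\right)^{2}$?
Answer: $\left(5 + \sqrt{3}\right)^{2} \approx 45.32$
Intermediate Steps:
$u{\left(a \right)} = 1$
$r{\left(M \right)} = 4 + \sqrt{1 + M}$ ($r{\left(M \right)} = 4 + \sqrt{M + 1} = 4 + \sqrt{1 + M}$)
$\left(r{\left(2 \right)} + 1\right)^{2} = \left(\left(4 + \sqrt{1 + 2}\right) + 1\right)^{2} = \left(\left(4 + \sqrt{3}\right) + 1\right)^{2} = \left(5 + \sqrt{3}\right)^{2}$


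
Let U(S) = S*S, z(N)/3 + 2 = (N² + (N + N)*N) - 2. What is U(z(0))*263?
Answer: 37872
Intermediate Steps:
z(N) = -12 + 9*N² (z(N) = -6 + 3*((N² + (N + N)*N) - 2) = -6 + 3*((N² + (2*N)*N) - 2) = -6 + 3*((N² + 2*N²) - 2) = -6 + 3*(3*N² - 2) = -6 + 3*(-2 + 3*N²) = -6 + (-6 + 9*N²) = -12 + 9*N²)
U(S) = S²
U(z(0))*263 = (-12 + 9*0²)²*263 = (-12 + 9*0)²*263 = (-12 + 0)²*263 = (-12)²*263 = 144*263 = 37872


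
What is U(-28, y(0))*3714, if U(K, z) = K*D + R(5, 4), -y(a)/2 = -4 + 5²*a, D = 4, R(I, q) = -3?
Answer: -427110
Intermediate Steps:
y(a) = 8 - 50*a (y(a) = -2*(-4 + 5²*a) = -2*(-4 + 25*a) = 8 - 50*a)
U(K, z) = -3 + 4*K (U(K, z) = K*4 - 3 = 4*K - 3 = -3 + 4*K)
U(-28, y(0))*3714 = (-3 + 4*(-28))*3714 = (-3 - 112)*3714 = -115*3714 = -427110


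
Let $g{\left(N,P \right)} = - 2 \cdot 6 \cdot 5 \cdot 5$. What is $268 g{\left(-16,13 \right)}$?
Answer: $-80400$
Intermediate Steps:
$g{\left(N,P \right)} = -300$ ($g{\left(N,P \right)} = \left(-2\right) 30 \cdot 5 = \left(-60\right) 5 = -300$)
$268 g{\left(-16,13 \right)} = 268 \left(-300\right) = -80400$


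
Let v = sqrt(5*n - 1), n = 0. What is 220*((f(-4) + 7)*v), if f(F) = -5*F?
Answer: 5940*I ≈ 5940.0*I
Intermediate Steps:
v = I (v = sqrt(5*0 - 1) = sqrt(0 - 1) = sqrt(-1) = I ≈ 1.0*I)
220*((f(-4) + 7)*v) = 220*((-5*(-4) + 7)*I) = 220*((20 + 7)*I) = 220*(27*I) = 5940*I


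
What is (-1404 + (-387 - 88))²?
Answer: 3530641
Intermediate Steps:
(-1404 + (-387 - 88))² = (-1404 - 475)² = (-1879)² = 3530641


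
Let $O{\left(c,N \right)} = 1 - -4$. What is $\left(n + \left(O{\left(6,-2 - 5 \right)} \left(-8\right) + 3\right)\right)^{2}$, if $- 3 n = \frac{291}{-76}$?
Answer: $\frac{7371225}{5776} \approx 1276.2$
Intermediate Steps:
$O{\left(c,N \right)} = 5$ ($O{\left(c,N \right)} = 1 + 4 = 5$)
$n = \frac{97}{76}$ ($n = - \frac{291 \frac{1}{-76}}{3} = - \frac{291 \left(- \frac{1}{76}\right)}{3} = \left(- \frac{1}{3}\right) \left(- \frac{291}{76}\right) = \frac{97}{76} \approx 1.2763$)
$\left(n + \left(O{\left(6,-2 - 5 \right)} \left(-8\right) + 3\right)\right)^{2} = \left(\frac{97}{76} + \left(5 \left(-8\right) + 3\right)\right)^{2} = \left(\frac{97}{76} + \left(-40 + 3\right)\right)^{2} = \left(\frac{97}{76} - 37\right)^{2} = \left(- \frac{2715}{76}\right)^{2} = \frac{7371225}{5776}$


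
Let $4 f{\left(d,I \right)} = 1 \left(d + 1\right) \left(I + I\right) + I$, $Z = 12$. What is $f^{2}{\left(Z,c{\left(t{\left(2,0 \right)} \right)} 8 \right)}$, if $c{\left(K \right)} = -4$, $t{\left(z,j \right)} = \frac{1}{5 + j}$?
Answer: $46656$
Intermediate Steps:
$f{\left(d,I \right)} = \frac{I}{4} + \frac{I \left(1 + d\right)}{2}$ ($f{\left(d,I \right)} = \frac{1 \left(d + 1\right) \left(I + I\right) + I}{4} = \frac{1 \left(1 + d\right) 2 I + I}{4} = \frac{1 \cdot 2 I \left(1 + d\right) + I}{4} = \frac{2 I \left(1 + d\right) + I}{4} = \frac{I + 2 I \left(1 + d\right)}{4} = \frac{I}{4} + \frac{I \left(1 + d\right)}{2}$)
$f^{2}{\left(Z,c{\left(t{\left(2,0 \right)} \right)} 8 \right)} = \left(\frac{\left(-4\right) 8 \left(3 + 2 \cdot 12\right)}{4}\right)^{2} = \left(\frac{1}{4} \left(-32\right) \left(3 + 24\right)\right)^{2} = \left(\frac{1}{4} \left(-32\right) 27\right)^{2} = \left(-216\right)^{2} = 46656$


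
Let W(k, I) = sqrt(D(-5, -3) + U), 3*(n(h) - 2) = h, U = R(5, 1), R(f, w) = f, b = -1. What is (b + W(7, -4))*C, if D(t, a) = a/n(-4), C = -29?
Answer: 29 - 29*sqrt(2)/2 ≈ 8.4939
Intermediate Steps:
U = 5
n(h) = 2 + h/3
D(t, a) = 3*a/2 (D(t, a) = a/(2 + (1/3)*(-4)) = a/(2 - 4/3) = a/(2/3) = a*(3/2) = 3*a/2)
W(k, I) = sqrt(2)/2 (W(k, I) = sqrt((3/2)*(-3) + 5) = sqrt(-9/2 + 5) = sqrt(1/2) = sqrt(2)/2)
(b + W(7, -4))*C = (-1 + sqrt(2)/2)*(-29) = 29 - 29*sqrt(2)/2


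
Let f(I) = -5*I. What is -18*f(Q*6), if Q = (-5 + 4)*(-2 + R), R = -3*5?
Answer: 9180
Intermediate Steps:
R = -15
Q = 17 (Q = (-5 + 4)*(-2 - 15) = -1*(-17) = 17)
-18*f(Q*6) = -(-90)*17*6 = -(-90)*102 = -18*(-510) = 9180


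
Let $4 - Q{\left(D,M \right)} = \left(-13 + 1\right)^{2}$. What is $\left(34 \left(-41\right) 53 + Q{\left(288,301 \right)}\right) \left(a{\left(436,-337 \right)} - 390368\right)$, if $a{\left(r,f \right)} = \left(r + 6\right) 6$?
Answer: $28699513752$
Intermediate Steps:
$Q{\left(D,M \right)} = -140$ ($Q{\left(D,M \right)} = 4 - \left(-13 + 1\right)^{2} = 4 - \left(-12\right)^{2} = 4 - 144 = -140$)
$a{\left(r,f \right)} = 36 + 6 r$ ($a{\left(r,f \right)} = \left(6 + r\right) 6 = 36 + 6 r$)
$\left(34 \left(-41\right) 53 + Q{\left(288,301 \right)}\right) \left(a{\left(436,-337 \right)} - 390368\right) = \left(34 \left(-41\right) 53 - 140\right) \left(\left(36 + 6 \cdot 436\right) - 390368\right) = \left(\left(-1394\right) 53 - 140\right) \left(\left(36 + 2616\right) - 390368\right) = \left(-73882 - 140\right) \left(2652 - 390368\right) = \left(-74022\right) \left(-387716\right) = 28699513752$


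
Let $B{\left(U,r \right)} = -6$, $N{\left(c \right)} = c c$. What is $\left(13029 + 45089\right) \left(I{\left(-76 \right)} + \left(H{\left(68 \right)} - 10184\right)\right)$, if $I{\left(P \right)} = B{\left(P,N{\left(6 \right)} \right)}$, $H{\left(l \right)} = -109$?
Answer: $-598557282$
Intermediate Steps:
$N{\left(c \right)} = c^{2}$
$I{\left(P \right)} = -6$
$\left(13029 + 45089\right) \left(I{\left(-76 \right)} + \left(H{\left(68 \right)} - 10184\right)\right) = \left(13029 + 45089\right) \left(-6 - 10293\right) = 58118 \left(-6 - 10293\right) = 58118 \left(-10299\right) = -598557282$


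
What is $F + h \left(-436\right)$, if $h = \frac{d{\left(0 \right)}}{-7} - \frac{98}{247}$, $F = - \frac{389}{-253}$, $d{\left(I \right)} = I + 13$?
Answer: $\frac{430542857}{437437} \approx 984.24$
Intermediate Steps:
$d{\left(I \right)} = 13 + I$
$F = \frac{389}{253}$ ($F = \left(-389\right) \left(- \frac{1}{253}\right) = \frac{389}{253} \approx 1.5375$)
$h = - \frac{3897}{1729}$ ($h = \frac{13 + 0}{-7} - \frac{98}{247} = 13 \left(- \frac{1}{7}\right) - \frac{98}{247} = - \frac{13}{7} - \frac{98}{247} = - \frac{3897}{1729} \approx -2.2539$)
$F + h \left(-436\right) = \frac{389}{253} - - \frac{1699092}{1729} = \frac{389}{253} + \frac{1699092}{1729} = \frac{430542857}{437437}$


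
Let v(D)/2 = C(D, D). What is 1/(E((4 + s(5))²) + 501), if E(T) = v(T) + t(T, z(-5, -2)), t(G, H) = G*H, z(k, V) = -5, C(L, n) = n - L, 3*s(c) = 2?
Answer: 9/3529 ≈ 0.0025503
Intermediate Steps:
s(c) = ⅔ (s(c) = (⅓)*2 = ⅔)
v(D) = 0 (v(D) = 2*(D - D) = 2*0 = 0)
E(T) = -5*T (E(T) = 0 + T*(-5) = 0 - 5*T = -5*T)
1/(E((4 + s(5))²) + 501) = 1/(-5*(4 + ⅔)² + 501) = 1/(-5*(14/3)² + 501) = 1/(-5*196/9 + 501) = 1/(-980/9 + 501) = 1/(3529/9) = 9/3529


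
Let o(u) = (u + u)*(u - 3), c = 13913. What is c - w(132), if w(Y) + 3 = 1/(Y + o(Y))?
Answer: 475760207/34188 ≈ 13916.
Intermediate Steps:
o(u) = 2*u*(-3 + u) (o(u) = (2*u)*(-3 + u) = 2*u*(-3 + u))
w(Y) = -3 + 1/(Y + 2*Y*(-3 + Y))
c - w(132) = 13913 - (1 - 6*132² + 15*132)/(132*(-5 + 2*132)) = 13913 - (1 - 6*17424 + 1980)/(132*(-5 + 264)) = 13913 - (1 - 104544 + 1980)/(132*259) = 13913 - (-102563)/(132*259) = 13913 - 1*(-102563/34188) = 13913 + 102563/34188 = 475760207/34188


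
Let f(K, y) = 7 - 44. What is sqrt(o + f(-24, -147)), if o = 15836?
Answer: sqrt(15799) ≈ 125.69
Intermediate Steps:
f(K, y) = -37
sqrt(o + f(-24, -147)) = sqrt(15836 - 37) = sqrt(15799)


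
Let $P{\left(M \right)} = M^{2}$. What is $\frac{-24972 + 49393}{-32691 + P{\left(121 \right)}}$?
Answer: $- \frac{24421}{18050} \approx -1.353$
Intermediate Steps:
$\frac{-24972 + 49393}{-32691 + P{\left(121 \right)}} = \frac{-24972 + 49393}{-32691 + 121^{2}} = \frac{24421}{-32691 + 14641} = \frac{24421}{-18050} = 24421 \left(- \frac{1}{18050}\right) = - \frac{24421}{18050}$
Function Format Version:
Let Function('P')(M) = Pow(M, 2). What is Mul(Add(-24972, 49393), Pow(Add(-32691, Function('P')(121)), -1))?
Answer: Rational(-24421, 18050) ≈ -1.3530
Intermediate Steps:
Mul(Add(-24972, 49393), Pow(Add(-32691, Function('P')(121)), -1)) = Mul(Add(-24972, 49393), Pow(Add(-32691, Pow(121, 2)), -1)) = Mul(24421, Pow(Add(-32691, 14641), -1)) = Mul(24421, Pow(-18050, -1)) = Mul(24421, Rational(-1, 18050)) = Rational(-24421, 18050)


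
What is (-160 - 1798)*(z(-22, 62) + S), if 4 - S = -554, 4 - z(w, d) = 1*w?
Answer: -1143472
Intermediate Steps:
z(w, d) = 4 - w
S = 558 (S = 4 - 1*(-554) = 4 + 554 = 558)
(-160 - 1798)*(z(-22, 62) + S) = (-160 - 1798)*((4 - 1*(-22)) + 558) = -1958*((4 + 22) + 558) = -1958*(26 + 558) = -1958*584 = -1143472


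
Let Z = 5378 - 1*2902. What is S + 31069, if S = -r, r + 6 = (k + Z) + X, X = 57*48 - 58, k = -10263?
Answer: 36184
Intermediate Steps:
Z = 2476 (Z = 5378 - 2902 = 2476)
X = 2678 (X = 2736 - 58 = 2678)
r = -5115 (r = -6 + ((-10263 + 2476) + 2678) = -6 + (-7787 + 2678) = -6 - 5109 = -5115)
S = 5115 (S = -1*(-5115) = 5115)
S + 31069 = 5115 + 31069 = 36184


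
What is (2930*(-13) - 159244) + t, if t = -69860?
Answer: -267194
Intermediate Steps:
(2930*(-13) - 159244) + t = (2930*(-13) - 159244) - 69860 = (-38090 - 159244) - 69860 = -197334 - 69860 = -267194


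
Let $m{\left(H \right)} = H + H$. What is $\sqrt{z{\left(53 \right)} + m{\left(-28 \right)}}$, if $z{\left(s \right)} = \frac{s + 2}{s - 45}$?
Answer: $\frac{i \sqrt{786}}{4} \approx 7.0089 i$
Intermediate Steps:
$m{\left(H \right)} = 2 H$
$z{\left(s \right)} = \frac{2 + s}{-45 + s}$
$\sqrt{z{\left(53 \right)} + m{\left(-28 \right)}} = \sqrt{\frac{2 + 53}{-45 + 53} + 2 \left(-28\right)} = \sqrt{\frac{1}{8} \cdot 55 - 56} = \sqrt{\frac{55}{8} - 56} = \sqrt{- \frac{393}{8}} = \frac{i \sqrt{786}}{4}$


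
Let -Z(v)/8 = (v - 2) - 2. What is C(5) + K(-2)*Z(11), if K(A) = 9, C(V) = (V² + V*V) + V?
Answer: -449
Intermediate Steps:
Z(v) = 32 - 8*v (Z(v) = -8*((v - 2) - 2) = -8*((-2 + v) - 2) = -8*(-4 + v) = 32 - 8*v)
C(V) = V + 2*V² (C(V) = (V² + V²) + V = 2*V² + V = V + 2*V²)
C(5) + K(-2)*Z(11) = 5*(1 + 2*5) + 9*(32 - 8*11) = 5*(1 + 10) + 9*(32 - 88) = 5*11 + 9*(-56) = 55 - 504 = -449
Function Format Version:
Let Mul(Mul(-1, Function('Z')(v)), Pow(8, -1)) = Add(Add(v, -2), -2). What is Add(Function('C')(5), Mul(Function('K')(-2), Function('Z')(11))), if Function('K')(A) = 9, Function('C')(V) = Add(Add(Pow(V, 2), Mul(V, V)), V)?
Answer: -449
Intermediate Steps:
Function('Z')(v) = Add(32, Mul(-8, v)) (Function('Z')(v) = Mul(-8, Add(Add(v, -2), -2)) = Mul(-8, Add(Add(-2, v), -2)) = Mul(-8, Add(-4, v)) = Add(32, Mul(-8, v)))
Function('C')(V) = Add(V, Mul(2, Pow(V, 2))) (Function('C')(V) = Add(Add(Pow(V, 2), Pow(V, 2)), V) = Add(Mul(2, Pow(V, 2)), V) = Add(V, Mul(2, Pow(V, 2))))
Add(Function('C')(5), Mul(Function('K')(-2), Function('Z')(11))) = Add(Mul(5, Add(1, Mul(2, 5))), Mul(9, Add(32, Mul(-8, 11)))) = Add(Mul(5, Add(1, 10)), Mul(9, Add(32, -88))) = Add(Mul(5, 11), Mul(9, -56)) = Add(55, -504) = -449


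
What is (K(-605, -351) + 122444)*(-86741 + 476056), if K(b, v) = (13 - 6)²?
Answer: 47688362295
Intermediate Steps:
K(b, v) = 49 (K(b, v) = 7² = 49)
(K(-605, -351) + 122444)*(-86741 + 476056) = (49 + 122444)*(-86741 + 476056) = 122493*389315 = 47688362295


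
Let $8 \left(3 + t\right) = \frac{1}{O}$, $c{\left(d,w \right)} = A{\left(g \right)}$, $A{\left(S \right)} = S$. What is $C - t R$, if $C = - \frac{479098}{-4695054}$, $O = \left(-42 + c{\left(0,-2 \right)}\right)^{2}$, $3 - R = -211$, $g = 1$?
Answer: $\frac{10135182875903}{15784771548} \approx 642.09$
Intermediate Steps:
$c{\left(d,w \right)} = 1$
$R = 214$ ($R = 3 - -211 = 3 + 211 = 214$)
$O = 1681$ ($O = \left(-42 + 1\right)^{2} = \left(-41\right)^{2} = 1681$)
$C = \frac{239549}{2347527}$ ($C = \left(-479098\right) \left(- \frac{1}{4695054}\right) = \frac{239549}{2347527} \approx 0.10204$)
$t = - \frac{40343}{13448}$ ($t = -3 + \frac{1}{8 \cdot 1681} = -3 + \frac{1}{8} \cdot \frac{1}{1681} = -3 + \frac{1}{13448} = - \frac{40343}{13448} \approx -2.9999$)
$C - t R = \frac{239549}{2347527} - \left(- \frac{40343}{13448}\right) 214 = \frac{239549}{2347527} - - \frac{4316701}{6724} = \frac{239549}{2347527} + \frac{4316701}{6724} = \frac{10135182875903}{15784771548}$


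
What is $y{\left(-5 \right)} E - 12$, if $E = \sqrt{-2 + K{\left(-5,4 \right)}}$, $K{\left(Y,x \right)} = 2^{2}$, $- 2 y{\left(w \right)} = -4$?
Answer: $-12 + 2 \sqrt{2} \approx -9.1716$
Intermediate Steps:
$y{\left(w \right)} = 2$ ($y{\left(w \right)} = \left(- \frac{1}{2}\right) \left(-4\right) = 2$)
$K{\left(Y,x \right)} = 4$
$E = \sqrt{2}$ ($E = \sqrt{-2 + 4} = \sqrt{2} \approx 1.4142$)
$y{\left(-5 \right)} E - 12 = 2 \sqrt{2} - 12 = -12 + 2 \sqrt{2}$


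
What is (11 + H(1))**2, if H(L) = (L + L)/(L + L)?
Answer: 144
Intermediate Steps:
H(L) = 1 (H(L) = (2*L)/((2*L)) = (2*L)*(1/(2*L)) = 1)
(11 + H(1))**2 = (11 + 1)**2 = 12**2 = 144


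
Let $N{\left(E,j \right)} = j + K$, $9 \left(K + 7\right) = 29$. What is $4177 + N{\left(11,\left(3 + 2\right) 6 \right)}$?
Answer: $\frac{37829}{9} \approx 4203.2$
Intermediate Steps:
$K = - \frac{34}{9}$ ($K = -7 + \frac{1}{9} \cdot 29 = -7 + \frac{29}{9} = - \frac{34}{9} \approx -3.7778$)
$N{\left(E,j \right)} = - \frac{34}{9} + j$ ($N{\left(E,j \right)} = j - \frac{34}{9} = - \frac{34}{9} + j$)
$4177 + N{\left(11,\left(3 + 2\right) 6 \right)} = 4177 - \left(\frac{34}{9} - \left(3 + 2\right) 6\right) = 4177 + \left(- \frac{34}{9} + 5 \cdot 6\right) = 4177 + \left(- \frac{34}{9} + 30\right) = 4177 + \frac{236}{9} = \frac{37829}{9}$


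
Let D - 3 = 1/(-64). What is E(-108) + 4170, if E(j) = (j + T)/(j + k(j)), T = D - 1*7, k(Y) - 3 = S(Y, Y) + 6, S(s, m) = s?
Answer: 55251329/13248 ≈ 4170.5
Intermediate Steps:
D = 191/64 (D = 3 + 1/(-64) = 3 - 1/64 = 191/64 ≈ 2.9844)
k(Y) = 9 + Y (k(Y) = 3 + (Y + 6) = 3 + (6 + Y) = 9 + Y)
T = -257/64 (T = 191/64 - 1*7 = 191/64 - 7 = -257/64 ≈ -4.0156)
E(j) = (-257/64 + j)/(9 + 2*j) (E(j) = (j - 257/64)/(j + (9 + j)) = (-257/64 + j)/(9 + 2*j))
E(-108) + 4170 = (-257 + 64*(-108))/(64*(9 + 2*(-108))) + 4170 = (-257 - 6912)/(64*(9 - 216)) + 4170 = (1/64)*(-7169)/(-207) + 4170 = (1/64)*(-1/207)*(-7169) + 4170 = 7169/13248 + 4170 = 55251329/13248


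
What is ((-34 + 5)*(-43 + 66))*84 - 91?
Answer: -56119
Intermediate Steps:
((-34 + 5)*(-43 + 66))*84 - 91 = -29*23*84 - 91 = -667*84 - 91 = -56028 - 91 = -56119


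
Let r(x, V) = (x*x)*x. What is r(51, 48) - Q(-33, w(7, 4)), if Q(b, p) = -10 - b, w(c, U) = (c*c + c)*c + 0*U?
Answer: 132628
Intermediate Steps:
w(c, U) = c*(c + c²) (w(c, U) = (c² + c)*c + 0 = (c + c²)*c + 0 = c*(c + c²) + 0 = c*(c + c²))
r(x, V) = x³ (r(x, V) = x²*x = x³)
r(51, 48) - Q(-33, w(7, 4)) = 51³ - (-10 - 1*(-33)) = 132651 - (-10 + 33) = 132651 - 1*23 = 132651 - 23 = 132628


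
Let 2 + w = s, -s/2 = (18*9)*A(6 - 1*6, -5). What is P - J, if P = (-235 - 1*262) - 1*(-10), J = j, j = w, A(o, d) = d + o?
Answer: -2105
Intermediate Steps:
s = 1620 (s = -2*18*9*(-5 + (6 - 1*6)) = -324*(-5 + (6 - 6)) = -324*(-5 + 0) = -324*(-5) = -2*(-810) = 1620)
w = 1618 (w = -2 + 1620 = 1618)
j = 1618
J = 1618
P = -487 (P = (-235 - 262) + 10 = -497 + 10 = -487)
P - J = -487 - 1*1618 = -487 - 1618 = -2105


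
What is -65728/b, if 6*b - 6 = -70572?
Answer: 65728/11761 ≈ 5.5886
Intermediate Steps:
b = -11761 (b = 1 + (⅙)*(-70572) = 1 - 11762 = -11761)
-65728/b = -65728/(-11761) = -65728*(-1/11761) = 65728/11761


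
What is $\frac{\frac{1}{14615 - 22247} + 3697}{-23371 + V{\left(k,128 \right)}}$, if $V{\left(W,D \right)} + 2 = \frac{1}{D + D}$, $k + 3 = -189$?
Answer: $- \frac{451448048}{2854123299} \approx -0.15817$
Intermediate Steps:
$k = -192$ ($k = -3 - 189 = -192$)
$V{\left(W,D \right)} = -2 + \frac{1}{2 D}$ ($V{\left(W,D \right)} = -2 + \frac{1}{D + D} = -2 + \frac{1}{2 D}$)
$\frac{\frac{1}{14615 - 22247} + 3697}{-23371 + V{\left(k,128 \right)}} = \frac{\frac{1}{14615 - 22247} + 3697}{-23371 - \left(2 - \frac{1}{2 \cdot 128}\right)} = \frac{\frac{1}{-7632} + 3697}{-23371 + \left(-2 + \frac{1}{2} \cdot \frac{1}{128}\right)} = \frac{- \frac{1}{7632} + 3697}{-23371 + \left(-2 + \frac{1}{256}\right)} = \frac{28215503}{7632 \left(-23371 - \frac{511}{256}\right)} = \frac{28215503}{7632 \left(- \frac{5983487}{256}\right)} = \frac{28215503}{7632} \left(- \frac{256}{5983487}\right) = - \frac{451448048}{2854123299}$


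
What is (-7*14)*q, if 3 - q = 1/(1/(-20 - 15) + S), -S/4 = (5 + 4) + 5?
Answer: -579964/1961 ≈ -295.75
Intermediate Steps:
S = -56 (S = -4*((5 + 4) + 5) = -4*(9 + 5) = -4*14 = -56)
q = 5918/1961 (q = 3 - 1/(1/(-20 - 15) - 56) = 3 - 1/(1/(-35) - 56) = 3 - 1/(-1/35 - 56) = 3 - 1/(-1961/35) = 3 - 1*(-35/1961) = 3 + 35/1961 = 5918/1961 ≈ 3.0178)
(-7*14)*q = -7*14*(5918/1961) = -98*5918/1961 = -579964/1961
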